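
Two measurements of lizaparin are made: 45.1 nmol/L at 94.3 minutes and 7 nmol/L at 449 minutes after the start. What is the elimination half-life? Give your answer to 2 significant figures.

Over Δt = 449 − 94.3 = 354.7 minutes, the level fell by a factor of 45.1/7 ≈ 6.4429.
n = log₂(6.4429) ≈ 2.6877 half-lives, so t½ = 354.7/2.6877 ≈ 131.97 minutes.

130 minutes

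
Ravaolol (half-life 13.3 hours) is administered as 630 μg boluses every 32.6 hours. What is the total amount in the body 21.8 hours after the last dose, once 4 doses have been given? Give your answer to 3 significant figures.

247 μg

The 4 doses were given 119.6, 87, 54.4, 21.8 hours ago.
Total = 630·(1/2)^(119.6/13.3) + 630·(1/2)^(87/13.3) + 630·(1/2)^(54.4/13.3) + 630·(1/2)^(21.8/13.3)
      = 1.2369 + 6.7639 + 36.988 + 202.27 ≈ 247.25 μg.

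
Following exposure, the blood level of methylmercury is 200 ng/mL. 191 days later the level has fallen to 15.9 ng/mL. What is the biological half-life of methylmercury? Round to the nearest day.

A/A₀ = 15.9/200 ≈ 0.0795.
n = log₂(12.579) ≈ 3.6529 half-lives elapsed in 191 days.
t½ = 191/3.6529 ≈ 52.287 days.

52 days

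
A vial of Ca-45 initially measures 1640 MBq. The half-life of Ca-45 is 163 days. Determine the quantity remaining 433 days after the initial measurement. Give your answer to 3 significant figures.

Number of half-lives: n = 433/163 ≈ 2.6564.
Remaining = 1640 × (1/2)^2.6564 = 1640 × 0.15861 ≈ 260.12 MBq.

260 MBq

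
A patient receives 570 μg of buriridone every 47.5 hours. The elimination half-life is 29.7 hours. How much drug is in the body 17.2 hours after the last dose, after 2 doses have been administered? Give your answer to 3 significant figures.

507 μg

The 2 doses were given 64.7, 17.2 hours ago.
Total = 570·(1/2)^(64.7/29.7) + 570·(1/2)^(17.2/29.7)
      = 125.92 + 381.54 ≈ 507.46 μg.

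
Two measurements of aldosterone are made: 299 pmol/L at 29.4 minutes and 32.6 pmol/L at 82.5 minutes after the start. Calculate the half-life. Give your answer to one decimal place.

Over Δt = 82.5 − 29.4 = 53.1 minutes, the level fell by a factor of 299/32.6 ≈ 9.1718.
n = log₂(9.1718) ≈ 3.1972 half-lives, so t½ = 53.1/3.1972 ≈ 16.608 minutes.

16.6 minutes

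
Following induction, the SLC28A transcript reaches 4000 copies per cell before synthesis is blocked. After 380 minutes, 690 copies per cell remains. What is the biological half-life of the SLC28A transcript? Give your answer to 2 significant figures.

150 minutes

A/A₀ = 690/4000 ≈ 0.1725.
n = log₂(5.7971) ≈ 2.5353 half-lives elapsed in 380 minutes.
t½ = 380/2.5353 ≈ 149.88 minutes.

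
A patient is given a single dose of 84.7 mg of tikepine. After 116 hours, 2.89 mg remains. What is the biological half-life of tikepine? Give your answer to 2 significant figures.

A/A₀ = 2.89/84.7 ≈ 0.03412.
n = log₂(29.308) ≈ 4.8732 half-lives elapsed in 116 hours.
t½ = 116/4.8732 ≈ 23.804 hours.

24 hours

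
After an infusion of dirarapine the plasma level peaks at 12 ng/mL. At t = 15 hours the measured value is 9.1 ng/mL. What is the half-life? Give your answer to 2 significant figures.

38 hours

A/A₀ = 9.1/12 ≈ 0.75833.
n = log₂(1.3187) ≈ 0.3991 half-lives elapsed in 15 hours.
t½ = 15/0.3991 ≈ 37.585 hours.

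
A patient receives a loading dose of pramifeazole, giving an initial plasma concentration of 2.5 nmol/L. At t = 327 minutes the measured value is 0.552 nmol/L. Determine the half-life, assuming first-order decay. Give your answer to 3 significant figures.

A/A₀ = 0.552/2.5 ≈ 0.2208.
n = log₂(4.529) ≈ 2.1792 half-lives elapsed in 327 minutes.
t½ = 327/2.1792 ≈ 150.06 minutes.

150 minutes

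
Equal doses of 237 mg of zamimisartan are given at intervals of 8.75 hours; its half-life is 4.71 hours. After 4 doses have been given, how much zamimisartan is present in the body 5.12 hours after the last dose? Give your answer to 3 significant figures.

The 4 doses were given 31.37, 22.62, 13.87, 5.12 hours ago.
Total = 237·(1/2)^(31.37/4.71) + 237·(1/2)^(22.62/4.71) + 237·(1/2)^(13.87/4.71) + 237·(1/2)^(5.12/4.71)
      = 2.3431 + 8.4925 + 30.781 + 111.56 ≈ 153.18 mg.

153 mg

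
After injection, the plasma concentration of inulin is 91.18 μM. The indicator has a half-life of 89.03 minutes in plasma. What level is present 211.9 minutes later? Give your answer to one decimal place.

Number of half-lives: n = 211.9/89.03 ≈ 2.3801.
Remaining = 91.18 × (1/2)^2.3801 = 91.18 × 0.1921 ≈ 17.515 μM.

17.5 μM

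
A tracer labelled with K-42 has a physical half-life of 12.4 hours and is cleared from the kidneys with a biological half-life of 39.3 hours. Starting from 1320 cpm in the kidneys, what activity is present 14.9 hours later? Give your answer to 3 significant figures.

441 cpm

1/t_eff = 1/t_phys + 1/t_biol = 1/12.4 + 1/39.3 = 0.10609 per hour.
t_eff = 12.4 × 39.3 / (12.4 + 39.3) ≈ 9.4259 hours.
Remaining = 1320 × (1/2)^(14.9/9.4259) = 1320 × (1/2)^1.5807 ≈ 441.29 cpm.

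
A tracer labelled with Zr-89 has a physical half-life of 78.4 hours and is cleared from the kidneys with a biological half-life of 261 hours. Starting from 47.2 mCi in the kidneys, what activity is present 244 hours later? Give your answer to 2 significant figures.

1/t_eff = 1/t_phys + 1/t_biol = 1/78.4 + 1/261 = 0.016587 per hour.
t_eff = 78.4 × 261 / (78.4 + 261) ≈ 60.29 hours.
Remaining = 47.2 × (1/2)^(244/60.29) = 47.2 × (1/2)^4.0471 ≈ 2.8552 mCi.

2.9 mCi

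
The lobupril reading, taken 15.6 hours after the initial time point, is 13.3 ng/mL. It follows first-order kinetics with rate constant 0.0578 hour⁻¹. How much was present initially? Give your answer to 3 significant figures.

t½ = ln 2 / λ = 0.69315 / 0.0578 ≈ 11.992 hours.
Number of half-lives elapsed: n = 15.6/11.992 ≈ 1.3008.
A₀ = A × 2^n = 13.3 × 2^1.3008 = 13.3 × 2.4637 ≈ 32.768 ng/mL.

32.8 ng/mL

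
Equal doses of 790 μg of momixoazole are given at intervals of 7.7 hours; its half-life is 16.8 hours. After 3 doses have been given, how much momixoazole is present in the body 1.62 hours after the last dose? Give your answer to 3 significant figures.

1670 μg

The 3 doses were given 17.02, 9.32, 1.62 hours ago.
Total = 790·(1/2)^(17.02/16.8) + 790·(1/2)^(9.32/16.8) + 790·(1/2)^(1.62/16.8)
      = 391.43 + 537.81 + 738.92 ≈ 1668.2 μg.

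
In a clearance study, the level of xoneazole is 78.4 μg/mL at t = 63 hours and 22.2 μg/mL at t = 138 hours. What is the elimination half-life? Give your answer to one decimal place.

Over Δt = 138 − 63 = 75 hours, the level fell by a factor of 78.4/22.2 ≈ 3.5315.
n = log₂(3.5315) ≈ 1.8203 half-lives, so t½ = 75/1.8203 ≈ 41.202 hours.

41.2 hours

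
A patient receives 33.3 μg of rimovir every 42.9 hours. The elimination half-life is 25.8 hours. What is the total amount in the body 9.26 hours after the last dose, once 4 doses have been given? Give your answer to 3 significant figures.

The 4 doses were given 137.96, 95.06, 52.16, 9.26 hours ago.
Total = 33.3·(1/2)^(137.96/25.8) + 33.3·(1/2)^(95.06/25.8) + 33.3·(1/2)^(52.16/25.8) + 33.3·(1/2)^(9.26/25.8)
      = 0.81799 + 2.59 + 8.2007 + 25.966 ≈ 37.574 μg.

37.6 μg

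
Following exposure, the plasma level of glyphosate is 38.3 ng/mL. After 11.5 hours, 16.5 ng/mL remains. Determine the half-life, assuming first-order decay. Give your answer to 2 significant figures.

A/A₀ = 16.5/38.3 ≈ 0.43081.
n = log₂(2.3212) ≈ 1.2149 half-lives elapsed in 11.5 hours.
t½ = 11.5/1.2149 ≈ 9.466 hours.

9.5 hours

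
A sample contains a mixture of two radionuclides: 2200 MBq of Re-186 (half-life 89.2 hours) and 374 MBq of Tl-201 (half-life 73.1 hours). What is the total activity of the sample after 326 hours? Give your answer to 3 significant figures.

192 MBq

Re-186: 2200 × (1/2)^(326/89.2) = 2200 × (1/2)^3.6547 ≈ 174.68 MBq.
Tl-201: 374 × (1/2)^(326/73.1) = 374 × (1/2)^4.4596 ≈ 16.997 MBq.
Total = 174.68 + 16.997 ≈ 191.68 MBq.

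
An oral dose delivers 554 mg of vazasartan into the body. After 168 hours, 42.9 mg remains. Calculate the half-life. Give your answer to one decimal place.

45.5 hours

A/A₀ = 42.9/554 ≈ 0.077437.
n = log₂(12.914) ≈ 3.6908 half-lives elapsed in 168 hours.
t½ = 168/3.6908 ≈ 45.518 hours.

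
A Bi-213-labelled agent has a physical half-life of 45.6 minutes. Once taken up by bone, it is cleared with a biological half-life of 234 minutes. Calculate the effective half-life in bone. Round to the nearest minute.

1/t_eff = 1/t_phys + 1/t_biol = 1/45.6 + 1/234 = 0.026203 per minute.
t_eff = 45.6 × 234 / (45.6 + 234) ≈ 38.163 minutes.

38 minutes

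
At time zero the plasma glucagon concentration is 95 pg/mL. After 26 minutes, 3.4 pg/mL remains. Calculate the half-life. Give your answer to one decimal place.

5.4 minutes

A/A₀ = 3.4/95 ≈ 0.035789.
n = log₂(27.941) ≈ 4.8043 half-lives elapsed in 26 minutes.
t½ = 26/4.8043 ≈ 5.4118 minutes.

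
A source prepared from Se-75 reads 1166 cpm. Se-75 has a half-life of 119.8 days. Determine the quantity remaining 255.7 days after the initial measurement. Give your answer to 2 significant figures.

270 cpm

Number of half-lives: n = 255.7/119.8 ≈ 2.1344.
Remaining = 1166 × (1/2)^2.1344 = 1166 × 0.22776 ≈ 265.57 cpm.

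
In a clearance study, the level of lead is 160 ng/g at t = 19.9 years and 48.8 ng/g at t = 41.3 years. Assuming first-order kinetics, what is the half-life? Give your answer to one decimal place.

Over Δt = 41.3 − 19.9 = 21.4 years, the level fell by a factor of 160/48.8 ≈ 3.2787.
n = log₂(3.2787) ≈ 1.7131 half-lives, so t½ = 21.4/1.7131 ≈ 12.492 years.

12.5 years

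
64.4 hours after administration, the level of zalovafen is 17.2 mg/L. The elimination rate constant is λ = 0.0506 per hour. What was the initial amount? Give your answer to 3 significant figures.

t½ = ln 2 / λ = 0.69315 / 0.0506 ≈ 13.699 hours.
Number of half-lives elapsed: n = 64.4/13.699 ≈ 4.7012.
A₀ = A × 2^n = 17.2 × 2^4.7012 = 17.2 × 26.014 ≈ 447.44 mg/L.

447 mg/L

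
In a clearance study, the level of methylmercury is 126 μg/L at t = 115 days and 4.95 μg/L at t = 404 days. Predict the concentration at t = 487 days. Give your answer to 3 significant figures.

1.95 μg/L

Over Δt = 404 − 115 = 289 days, the level fell by a factor of 126/4.95 ≈ 25.455.
n = log₂(25.455) ≈ 4.6699 half-lives, so t½ = 289/4.6699 ≈ 61.886 days.
From t = 404 to t = 487: 4.95 × (1/2)^((487−404)/61.886) ≈ 1.9538 μg/L.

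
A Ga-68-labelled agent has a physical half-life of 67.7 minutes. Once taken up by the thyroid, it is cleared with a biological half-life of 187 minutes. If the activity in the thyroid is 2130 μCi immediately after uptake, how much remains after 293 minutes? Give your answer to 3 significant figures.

35.8 μCi

1/t_eff = 1/t_phys + 1/t_biol = 1/67.7 + 1/187 = 0.020119 per minute.
t_eff = 67.7 × 187 / (67.7 + 187) ≈ 49.705 minutes.
Remaining = 2130 × (1/2)^(293/49.705) = 2130 × (1/2)^5.8948 ≈ 35.8 μCi.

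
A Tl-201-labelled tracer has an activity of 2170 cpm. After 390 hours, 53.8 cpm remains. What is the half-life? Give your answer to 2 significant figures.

73 hours

A/A₀ = 53.8/2170 ≈ 0.024793.
n = log₂(40.335) ≈ 5.3339 half-lives elapsed in 390 hours.
t½ = 390/5.3339 ≈ 73.117 hours.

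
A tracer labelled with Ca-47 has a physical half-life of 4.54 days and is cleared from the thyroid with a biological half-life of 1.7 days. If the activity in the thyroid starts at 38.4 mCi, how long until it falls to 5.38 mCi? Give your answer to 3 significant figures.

3.51 days

1/t_eff = 1/t_phys + 1/t_biol = 1/4.54 + 1/1.7 = 0.8085 per day.
t_eff = 4.54 × 1.7 / (4.54 + 1.7) ≈ 1.2369 days.
n = log₂(38.4/5.38) ≈ 2.8354; t = 2.8354 × 1.2369 ≈ 3.507 days.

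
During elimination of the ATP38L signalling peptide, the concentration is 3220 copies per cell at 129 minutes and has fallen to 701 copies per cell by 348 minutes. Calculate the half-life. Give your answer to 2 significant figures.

Over Δt = 348 − 129 = 219 minutes, the level fell by a factor of 3220/701 ≈ 4.5934.
n = log₂(4.5934) ≈ 2.1996 half-lives, so t½ = 219/2.1996 ≈ 99.565 minutes.

100 minutes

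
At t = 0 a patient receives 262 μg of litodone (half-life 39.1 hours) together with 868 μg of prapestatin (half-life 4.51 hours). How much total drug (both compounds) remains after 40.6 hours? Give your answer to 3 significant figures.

litodone: 262 × (1/2)^(40.6/39.1) = 262 × (1/2)^1.0384 ≈ 127.56 μg.
prapestatin: 868 × (1/2)^(40.6/4.51) = 868 × (1/2)^9.0022 ≈ 1.6927 μg.
Total = 127.56 + 1.6927 ≈ 129.26 μg.

129 μg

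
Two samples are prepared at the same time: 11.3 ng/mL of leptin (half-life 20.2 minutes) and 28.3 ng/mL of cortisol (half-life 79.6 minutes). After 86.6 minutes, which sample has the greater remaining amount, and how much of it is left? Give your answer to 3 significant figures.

cortisol, 13.3 ng/mL

leptin: 11.3 × (1/2)^4.2871 ≈ 0.57879 ng/mL.
cortisol: 28.3 × (1/2)^1.0879 ≈ 13.313 ng/mL.
Cortisol has more remaining, at ≈ 13.313 ng/mL.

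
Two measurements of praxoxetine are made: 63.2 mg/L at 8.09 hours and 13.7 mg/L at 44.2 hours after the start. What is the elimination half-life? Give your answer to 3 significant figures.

16.4 hours

Over Δt = 44.2 − 8.09 = 36.11 hours, the level fell by a factor of 63.2/13.7 ≈ 4.6131.
n = log₂(4.6131) ≈ 2.2057 half-lives, so t½ = 36.11/2.2057 ≈ 16.371 hours.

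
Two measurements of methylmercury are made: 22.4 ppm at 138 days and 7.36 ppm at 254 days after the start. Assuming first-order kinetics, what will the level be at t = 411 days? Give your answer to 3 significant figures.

1.63 ppm

Over Δt = 254 − 138 = 116 days, the level fell by a factor of 22.4/7.36 ≈ 3.0435.
n = log₂(3.0435) ≈ 1.6057 half-lives, so t½ = 116/1.6057 ≈ 72.242 days.
From t = 254 to t = 411: 7.36 × (1/2)^((411−254)/72.242) ≈ 1.6318 ppm.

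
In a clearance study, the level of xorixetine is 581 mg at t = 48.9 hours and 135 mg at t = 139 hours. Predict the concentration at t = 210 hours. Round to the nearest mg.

43 mg

Over Δt = 139 − 48.9 = 90.1 hours, the level fell by a factor of 581/135 ≈ 4.3037.
n = log₂(4.3037) ≈ 2.1056 half-lives, so t½ = 90.1/2.1056 ≈ 42.791 hours.
From t = 139 to t = 210: 135 × (1/2)^((210−139)/42.791) ≈ 42.742 mg.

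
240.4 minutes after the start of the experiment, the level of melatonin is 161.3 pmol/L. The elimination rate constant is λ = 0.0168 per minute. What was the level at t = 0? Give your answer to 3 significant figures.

9150 pmol/L

t½ = ln 2 / λ = 0.69315 / 0.0168 ≈ 41.259 minutes.
Number of half-lives elapsed: n = 240.4/41.259 ≈ 5.8266.
A₀ = A × 2^n = 161.3 × 2^5.8266 = 161.3 × 56.754 ≈ 9154.4 pmol/L.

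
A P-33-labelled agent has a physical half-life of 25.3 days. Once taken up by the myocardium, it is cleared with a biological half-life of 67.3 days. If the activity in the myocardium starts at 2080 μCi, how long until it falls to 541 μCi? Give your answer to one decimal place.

35.7 days

1/t_eff = 1/t_phys + 1/t_biol = 1/25.3 + 1/67.3 = 0.054385 per day.
t_eff = 25.3 × 67.3 / (25.3 + 67.3) ≈ 18.388 days.
n = log₂(2080/541) ≈ 1.9429; t = 1.9429 × 18.388 ≈ 35.725 days.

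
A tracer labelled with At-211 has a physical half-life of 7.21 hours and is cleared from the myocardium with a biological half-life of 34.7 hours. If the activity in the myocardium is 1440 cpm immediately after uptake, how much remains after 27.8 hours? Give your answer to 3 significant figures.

57.1 cpm

1/t_eff = 1/t_phys + 1/t_biol = 1/7.21 + 1/34.7 = 0.16751 per hour.
t_eff = 7.21 × 34.7 / (7.21 + 34.7) ≈ 5.9696 hours.
Remaining = 1440 × (1/2)^(27.8/5.9696) = 1440 × (1/2)^4.6569 ≈ 57.081 cpm.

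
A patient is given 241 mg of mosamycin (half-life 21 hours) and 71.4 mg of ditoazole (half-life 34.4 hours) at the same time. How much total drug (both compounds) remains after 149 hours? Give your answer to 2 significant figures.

5.3 mg

mosamycin: 241 × (1/2)^(149/21) = 241 × (1/2)^7.0952 ≈ 1.7625 mg.
ditoazole: 71.4 × (1/2)^(149/34.4) = 71.4 × (1/2)^4.3314 ≈ 3.5466 mg.
Total = 1.7625 + 3.5466 ≈ 5.3092 mg.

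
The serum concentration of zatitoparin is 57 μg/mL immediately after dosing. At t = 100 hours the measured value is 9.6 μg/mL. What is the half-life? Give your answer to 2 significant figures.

A/A₀ = 9.6/57 ≈ 0.16842.
n = log₂(5.9375) ≈ 2.5699 half-lives elapsed in 100 hours.
t½ = 100/2.5699 ≈ 38.913 hours.

39 hours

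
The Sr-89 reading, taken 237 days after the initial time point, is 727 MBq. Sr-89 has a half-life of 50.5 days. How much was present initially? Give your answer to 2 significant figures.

19000 MBq

Number of half-lives elapsed: n = 237/50.5 ≈ 4.6931.
A₀ = A × 2^n = 727 × 2^4.6931 = 727 × 25.868 ≈ 18806 MBq.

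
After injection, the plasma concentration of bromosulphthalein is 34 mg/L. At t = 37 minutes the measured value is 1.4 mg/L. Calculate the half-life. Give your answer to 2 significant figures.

A/A₀ = 1.4/34 ≈ 0.041176.
n = log₂(24.286) ≈ 4.602 half-lives elapsed in 37 minutes.
t½ = 37/4.602 ≈ 8.0399 minutes.

8.0 minutes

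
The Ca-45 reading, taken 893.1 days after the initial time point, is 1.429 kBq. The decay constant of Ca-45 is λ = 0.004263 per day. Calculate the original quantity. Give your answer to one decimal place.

t½ = ln 2 / λ = 0.69315 / 0.004263 ≈ 162.6 days.
Number of half-lives elapsed: n = 893.1/162.6 ≈ 5.4928.
A₀ = A × 2^n = 1.429 × 2^5.4928 = 1.429 × 45.028 ≈ 64.345 kBq.

64.3 kBq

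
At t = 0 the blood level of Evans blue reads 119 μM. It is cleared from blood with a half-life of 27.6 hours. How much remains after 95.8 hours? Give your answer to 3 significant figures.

Number of half-lives: n = 95.8/27.6 ≈ 3.471.
Remaining = 119 × (1/2)^3.471 = 119 × 0.090182 ≈ 10.732 μM.

10.7 μM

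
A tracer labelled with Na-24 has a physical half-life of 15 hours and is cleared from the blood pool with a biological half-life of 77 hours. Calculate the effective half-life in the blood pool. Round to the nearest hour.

13 hours

1/t_eff = 1/t_phys + 1/t_biol = 1/15 + 1/77 = 0.079654 per hour.
t_eff = 15 × 77 / (15 + 77) ≈ 12.554 hours.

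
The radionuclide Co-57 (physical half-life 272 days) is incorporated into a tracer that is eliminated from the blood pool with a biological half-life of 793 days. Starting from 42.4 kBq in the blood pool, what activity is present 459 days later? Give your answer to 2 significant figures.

8.8 kBq

1/t_eff = 1/t_phys + 1/t_biol = 1/272 + 1/793 = 0.0049375 per day.
t_eff = 272 × 793 / (272 + 793) ≈ 202.53 days.
Remaining = 42.4 × (1/2)^(459/202.53) = 42.4 × (1/2)^2.2663 ≈ 8.8133 kBq.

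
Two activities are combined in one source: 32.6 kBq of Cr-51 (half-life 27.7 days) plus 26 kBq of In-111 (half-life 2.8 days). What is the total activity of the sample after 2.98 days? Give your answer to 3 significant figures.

Cr-51: 32.6 × (1/2)^(2.98/27.7) = 32.6 × (1/2)^0.10758 ≈ 30.257 kBq.
In-111: 26 × (1/2)^(2.98/2.8) = 26 × (1/2)^1.0643 ≈ 12.433 kBq.
Total = 30.257 + 12.433 ≈ 42.691 kBq.

42.7 kBq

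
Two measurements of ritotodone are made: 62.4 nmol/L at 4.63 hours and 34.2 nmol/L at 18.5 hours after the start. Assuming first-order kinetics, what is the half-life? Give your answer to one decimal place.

16.0 hours

Over Δt = 18.5 − 4.63 = 13.87 hours, the level fell by a factor of 62.4/34.2 ≈ 1.8246.
n = log₂(1.8246) ≈ 0.86755 half-lives, so t½ = 13.87/0.86755 ≈ 15.988 hours.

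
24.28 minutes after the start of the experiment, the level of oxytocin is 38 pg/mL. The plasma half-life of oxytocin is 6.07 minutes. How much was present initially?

608 pg/mL

Number of half-lives elapsed: n = 24.28/6.07 ≈ 4.
A₀ = A × 2^n = 38 × 2^4 = 38 × 16 ≈ 608 pg/mL.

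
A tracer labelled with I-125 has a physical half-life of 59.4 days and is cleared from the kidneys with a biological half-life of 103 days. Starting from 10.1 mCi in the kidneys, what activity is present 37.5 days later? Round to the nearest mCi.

5 mCi

1/t_eff = 1/t_phys + 1/t_biol = 1/59.4 + 1/103 = 0.026544 per day.
t_eff = 59.4 × 103 / (59.4 + 103) ≈ 37.674 days.
Remaining = 10.1 × (1/2)^(37.5/37.674) = 10.1 × (1/2)^0.99539 ≈ 5.0662 mCi.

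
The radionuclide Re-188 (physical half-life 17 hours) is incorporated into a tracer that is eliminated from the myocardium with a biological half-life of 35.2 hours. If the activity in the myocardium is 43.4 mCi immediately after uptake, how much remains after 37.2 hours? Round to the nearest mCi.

1/t_eff = 1/t_phys + 1/t_biol = 1/17 + 1/35.2 = 0.087233 per hour.
t_eff = 17 × 35.2 / (17 + 35.2) ≈ 11.464 hours.
Remaining = 43.4 × (1/2)^(37.2/11.464) = 43.4 × (1/2)^3.2451 ≈ 4.5775 mCi.

5 mCi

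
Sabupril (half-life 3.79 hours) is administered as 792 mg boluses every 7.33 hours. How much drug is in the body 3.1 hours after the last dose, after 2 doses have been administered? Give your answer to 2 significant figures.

The 2 doses were given 10.43, 3.1 hours ago.
Total = 792·(1/2)^(10.43/3.79) + 792·(1/2)^(3.1/3.79)
      = 117.57 + 449.26 ≈ 566.83 mg.

570 mg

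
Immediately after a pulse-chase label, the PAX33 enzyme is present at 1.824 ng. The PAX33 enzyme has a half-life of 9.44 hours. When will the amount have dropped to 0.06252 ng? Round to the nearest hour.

Fraction remaining = 0.06252/1.824 ≈ 0.034276.
n = log₂(1.824/0.06252) = ln(29.175)/ln 2 ≈ 4.8666 half-lives.
t = n × t½ = 4.8666 × 9.44 ≈ 45.941 hours.

46 hours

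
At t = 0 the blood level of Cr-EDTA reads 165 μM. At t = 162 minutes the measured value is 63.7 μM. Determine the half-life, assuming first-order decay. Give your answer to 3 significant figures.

118 minutes

A/A₀ = 63.7/165 ≈ 0.38606.
n = log₂(2.5903) ≈ 1.3731 half-lives elapsed in 162 minutes.
t½ = 162/1.3731 ≈ 117.98 minutes.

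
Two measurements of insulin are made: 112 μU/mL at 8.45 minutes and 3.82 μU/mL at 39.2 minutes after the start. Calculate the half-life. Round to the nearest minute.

6 minutes

Over Δt = 39.2 − 8.45 = 30.75 minutes, the level fell by a factor of 112/3.82 ≈ 29.319.
n = log₂(29.319) ≈ 4.8738 half-lives, so t½ = 30.75/4.8738 ≈ 6.3093 minutes.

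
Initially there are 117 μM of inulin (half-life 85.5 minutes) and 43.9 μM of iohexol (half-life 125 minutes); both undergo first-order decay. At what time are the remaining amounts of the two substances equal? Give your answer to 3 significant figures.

Set 117·(1/2)^(t/85.5) = 43.9·(1/2)^(t/125).
Taking log₂: log₂(117/43.9) = t·(1/85.5 − 1/125).
log₂(2.6651) = 1.4142; 1/85.5 − 1/125 = 0.0036959.
t = 1.4142 / 0.0036959 ≈ 382.64 minutes.

383 minutes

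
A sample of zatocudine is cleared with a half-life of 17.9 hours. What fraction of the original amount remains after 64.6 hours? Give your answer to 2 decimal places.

0.08

n = 64.6/17.9 ≈ 3.6089 half-lives.
Fraction remaining = (1/2)^3.6089 ≈ 0.08196.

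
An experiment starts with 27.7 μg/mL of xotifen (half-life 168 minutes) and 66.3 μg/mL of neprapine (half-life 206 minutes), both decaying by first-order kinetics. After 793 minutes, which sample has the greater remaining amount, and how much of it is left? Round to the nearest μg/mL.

xotifen: 27.7 × (1/2)^4.7202 ≈ 1.0509 μg/mL.
neprapine: 66.3 × (1/2)^3.8495 ≈ 4.5993 μg/mL.
Neprapine has more remaining, at ≈ 4.5993 μg/mL.

neprapine, 5 μg/mL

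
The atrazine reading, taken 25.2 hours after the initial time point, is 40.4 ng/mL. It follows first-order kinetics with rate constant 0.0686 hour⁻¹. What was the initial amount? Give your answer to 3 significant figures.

228 ng/mL

t½ = ln 2 / λ = 0.69315 / 0.0686 ≈ 10.104 hours.
Number of half-lives elapsed: n = 25.2/10.104 ≈ 2.494.
A₀ = A × 2^n = 40.4 × 2^2.494 = 40.4 × 5.6334 ≈ 227.59 ng/mL.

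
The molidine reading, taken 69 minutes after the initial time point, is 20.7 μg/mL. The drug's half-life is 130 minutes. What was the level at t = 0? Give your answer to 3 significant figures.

29.9 μg/mL

Number of half-lives elapsed: n = 69/130 ≈ 0.53077.
A₀ = A × 2^n = 20.7 × 2^0.53077 = 20.7 × 1.4447 ≈ 29.905 μg/mL.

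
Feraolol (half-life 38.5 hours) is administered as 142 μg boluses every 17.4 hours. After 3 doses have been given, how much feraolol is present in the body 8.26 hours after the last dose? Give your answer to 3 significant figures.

The 3 doses were given 43.06, 25.66, 8.26 hours ago.
Total = 142·(1/2)^(43.06/38.5) + 142·(1/2)^(25.66/38.5) + 142·(1/2)^(8.26/38.5)
      = 65.404 + 89.465 + 122.38 ≈ 277.25 μg.

277 μg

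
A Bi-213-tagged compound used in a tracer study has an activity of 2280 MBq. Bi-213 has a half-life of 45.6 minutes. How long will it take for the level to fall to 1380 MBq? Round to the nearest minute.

33 minutes

Fraction remaining = 1380/2280 ≈ 0.60526.
n = log₂(2280/1380) = ln(1.6522)/ln 2 ≈ 0.72437 half-lives.
t = n × t½ = 0.72437 × 45.6 ≈ 33.031 minutes.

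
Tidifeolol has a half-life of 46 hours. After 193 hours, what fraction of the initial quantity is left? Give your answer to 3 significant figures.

n = 193/46 ≈ 4.1957 half-lives.
Fraction remaining = (1/2)^4.1957 ≈ 0.054574.

0.0546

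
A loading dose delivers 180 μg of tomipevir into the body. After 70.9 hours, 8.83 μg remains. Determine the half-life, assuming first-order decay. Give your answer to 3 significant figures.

16.3 hours

A/A₀ = 8.83/180 ≈ 0.049056.
n = log₂(20.385) ≈ 4.3494 half-lives elapsed in 70.9 hours.
t½ = 70.9/4.3494 ≈ 16.301 hours.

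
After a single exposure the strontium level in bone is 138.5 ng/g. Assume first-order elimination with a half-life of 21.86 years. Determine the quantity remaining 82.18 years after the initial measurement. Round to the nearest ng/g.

Number of half-lives: n = 82.18/21.86 ≈ 3.7594.
Remaining = 138.5 × (1/2)^3.7594 = 138.5 × 0.073844 ≈ 10.227 ng/g.

10 ng/g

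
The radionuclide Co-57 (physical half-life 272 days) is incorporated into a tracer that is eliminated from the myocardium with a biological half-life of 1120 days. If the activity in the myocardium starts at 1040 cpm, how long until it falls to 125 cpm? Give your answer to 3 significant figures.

669 days

1/t_eff = 1/t_phys + 1/t_biol = 1/272 + 1/1120 = 0.0045693 per day.
t_eff = 272 × 1120 / (272 + 1120) ≈ 218.85 days.
n = log₂(1040/125) ≈ 3.0566; t = 3.0566 × 218.85 ≈ 668.94 days.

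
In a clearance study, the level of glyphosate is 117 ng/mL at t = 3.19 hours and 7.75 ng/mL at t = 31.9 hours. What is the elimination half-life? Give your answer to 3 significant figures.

7.33 hours

Over Δt = 31.9 − 3.19 = 28.71 hours, the level fell by a factor of 117/7.75 ≈ 15.097.
n = log₂(15.097) ≈ 3.9162 half-lives, so t½ = 28.71/3.9162 ≈ 7.3311 hours.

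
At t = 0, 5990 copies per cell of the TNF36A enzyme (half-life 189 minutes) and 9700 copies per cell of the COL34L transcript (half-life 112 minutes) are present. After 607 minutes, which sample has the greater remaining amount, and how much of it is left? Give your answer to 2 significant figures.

TNF36A enzyme, 650 copies per cell

TNF36A enzyme: 5990 × (1/2)^3.2116 ≈ 646.59 copies per cell.
COL34L transcript: 9700 × (1/2)^5.4196 ≈ 226.62 copies per cell.
TNF36A enzyme has more remaining, at ≈ 646.59 copies per cell.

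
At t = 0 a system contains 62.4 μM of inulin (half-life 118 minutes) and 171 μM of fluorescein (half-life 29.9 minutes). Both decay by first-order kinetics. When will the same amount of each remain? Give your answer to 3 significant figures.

58.2 minutes

Set 62.4·(1/2)^(t/118) = 171·(1/2)^(t/29.9).
Taking log₂: log₂(62.4/171) = t·(1/118 − 1/29.9).
log₂(0.36491) = -1.4544; 1/118 − 1/29.9 = -0.02497.
t = -1.4544 / -0.02497 ≈ 58.244 minutes.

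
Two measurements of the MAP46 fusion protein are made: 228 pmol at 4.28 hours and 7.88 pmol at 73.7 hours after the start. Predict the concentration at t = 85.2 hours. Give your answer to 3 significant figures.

Over Δt = 73.7 − 4.28 = 69.42 hours, the level fell by a factor of 228/7.88 ≈ 28.934.
n = log₂(28.934) ≈ 4.8547 half-lives, so t½ = 69.42/4.8547 ≈ 14.3 hours.
From t = 73.7 to t = 85.2: 7.88 × (1/2)^((85.2−73.7)/14.3) ≈ 4.5127 pmol.

4.51 pmol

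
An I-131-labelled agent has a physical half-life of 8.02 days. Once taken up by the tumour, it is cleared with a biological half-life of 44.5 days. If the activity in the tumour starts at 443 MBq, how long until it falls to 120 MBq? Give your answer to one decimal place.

12.8 days

1/t_eff = 1/t_phys + 1/t_biol = 1/8.02 + 1/44.5 = 0.14716 per day.
t_eff = 8.02 × 44.5 / (8.02 + 44.5) ≈ 6.7953 days.
n = log₂(443/120) ≈ 1.8843; t = 1.8843 × 6.7953 ≈ 12.804 days.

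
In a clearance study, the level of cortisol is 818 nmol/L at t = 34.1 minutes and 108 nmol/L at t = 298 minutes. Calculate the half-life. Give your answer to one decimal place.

90.3 minutes

Over Δt = 298 − 34.1 = 263.9 minutes, the level fell by a factor of 818/108 ≈ 7.5741.
n = log₂(7.5741) ≈ 2.9211 half-lives, so t½ = 263.9/2.9211 ≈ 90.344 minutes.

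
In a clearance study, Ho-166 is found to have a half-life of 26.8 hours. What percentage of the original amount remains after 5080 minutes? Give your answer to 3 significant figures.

5080 minutes = 84.6667 hours.
n = 84.6667/26.8 ≈ 3.1592 half-lives.
Fraction remaining = (1/2)^3.1592 ≈ 0.11194, i.e. 11.194%.

11.2%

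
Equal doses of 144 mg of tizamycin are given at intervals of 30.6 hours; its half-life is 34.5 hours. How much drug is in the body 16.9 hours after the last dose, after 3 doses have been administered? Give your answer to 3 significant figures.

The 3 doses were given 78.1, 47.5, 16.9 hours ago.
Total = 144·(1/2)^(78.1/34.5) + 144·(1/2)^(47.5/34.5) + 144·(1/2)^(16.9/34.5)
      = 29.985 + 55.45 + 102.54 ≈ 187.98 mg.

188 mg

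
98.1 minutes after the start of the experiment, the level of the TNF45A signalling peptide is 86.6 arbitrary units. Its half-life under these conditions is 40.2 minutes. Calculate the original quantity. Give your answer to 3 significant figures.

470 arbitrary units

Number of half-lives elapsed: n = 98.1/40.2 ≈ 2.4403.
A₀ = A × 2^n = 86.6 × 2^2.4403 = 86.6 × 5.4275 ≈ 470.02 arbitrary units.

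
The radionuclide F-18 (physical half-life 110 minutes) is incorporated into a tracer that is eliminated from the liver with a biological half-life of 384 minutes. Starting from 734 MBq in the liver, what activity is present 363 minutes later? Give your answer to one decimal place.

1/t_eff = 1/t_phys + 1/t_biol = 1/110 + 1/384 = 0.011695 per minute.
t_eff = 110 × 384 / (110 + 384) ≈ 85.506 minutes.
Remaining = 734 × (1/2)^(363/85.506) = 734 × (1/2)^4.2453 ≈ 38.702 MBq.

38.7 MBq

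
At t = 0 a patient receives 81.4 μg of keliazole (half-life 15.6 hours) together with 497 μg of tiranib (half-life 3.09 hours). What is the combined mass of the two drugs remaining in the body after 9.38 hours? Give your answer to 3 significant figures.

keliazole: 81.4 × (1/2)^(9.38/15.6) = 81.4 × (1/2)^0.60128 ≈ 53.656 μg.
tiranib: 497 × (1/2)^(9.38/3.09) = 497 × (1/2)^3.0356 ≈ 60.611 μg.
Total = 53.656 + 60.611 ≈ 114.27 μg.

114 μg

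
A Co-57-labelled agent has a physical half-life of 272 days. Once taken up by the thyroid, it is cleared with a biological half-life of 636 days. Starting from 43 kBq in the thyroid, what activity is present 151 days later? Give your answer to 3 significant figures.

1/t_eff = 1/t_phys + 1/t_biol = 1/272 + 1/636 = 0.0052488 per day.
t_eff = 272 × 636 / (272 + 636) ≈ 190.52 days.
Remaining = 43 × (1/2)^(151/190.52) = 43 × (1/2)^0.79257 ≈ 24.825 kBq.

24.8 kBq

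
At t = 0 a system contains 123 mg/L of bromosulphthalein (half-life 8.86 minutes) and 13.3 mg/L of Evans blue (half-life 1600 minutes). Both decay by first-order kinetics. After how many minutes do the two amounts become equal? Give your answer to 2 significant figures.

29 minutes

Set 123·(1/2)^(t/8.86) = 13.3·(1/2)^(t/1600).
Taking log₂: log₂(123/13.3) = t·(1/8.86 − 1/1600).
log₂(9.2481) = 3.2092; 1/8.86 − 1/1600 = 0.11224.
t = 3.2092 / 0.11224 ≈ 28.591 minutes.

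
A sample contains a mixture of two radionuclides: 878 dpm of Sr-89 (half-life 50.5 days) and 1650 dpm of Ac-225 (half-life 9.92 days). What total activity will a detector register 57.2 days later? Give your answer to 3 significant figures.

Sr-89: 878 × (1/2)^(57.2/50.5) = 878 × (1/2)^1.1327 ≈ 400.43 dpm.
Ac-225: 1650 × (1/2)^(57.2/9.92) = 1650 × (1/2)^5.7661 ≈ 30.318 dpm.
Total = 400.43 + 30.318 ≈ 430.75 dpm.

431 dpm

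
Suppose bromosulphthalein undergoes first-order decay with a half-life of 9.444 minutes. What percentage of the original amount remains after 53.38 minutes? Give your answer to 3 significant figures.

1.99%

n = 53.38/9.444 ≈ 5.6523 half-lives.
Fraction remaining = (1/2)^5.6523 ≈ 0.019884, i.e. 1.9884%.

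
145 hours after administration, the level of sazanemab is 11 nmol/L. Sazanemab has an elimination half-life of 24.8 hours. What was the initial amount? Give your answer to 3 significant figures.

633 nmol/L

Number of half-lives elapsed: n = 145/24.8 ≈ 5.8468.
A₀ = A × 2^n = 11 × 2^5.8468 = 11 × 57.551 ≈ 633.06 nmol/L.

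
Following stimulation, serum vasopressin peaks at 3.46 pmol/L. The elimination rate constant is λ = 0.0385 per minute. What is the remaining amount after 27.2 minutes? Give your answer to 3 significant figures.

t½ = ln 2 / λ = 0.69315 / 0.0385 ≈ 18.004 minutes.
Number of half-lives: n = 27.2/18.004 ≈ 1.5108.
Remaining = 3.46 × (1/2)^1.5108 = 3.46 × 0.35092 ≈ 1.2142 pmol/L.

1.21 pmol/L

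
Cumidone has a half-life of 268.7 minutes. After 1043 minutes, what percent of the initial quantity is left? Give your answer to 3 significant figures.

6.78%

n = 1043/268.7 ≈ 3.8817 half-lives.
Fraction remaining = (1/2)^3.8817 ≈ 0.067843, i.e. 6.7843%.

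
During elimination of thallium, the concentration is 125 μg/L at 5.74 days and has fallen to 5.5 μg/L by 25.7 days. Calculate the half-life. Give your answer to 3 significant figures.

4.43 days

Over Δt = 25.7 − 5.74 = 19.96 days, the level fell by a factor of 125/5.5 ≈ 22.727.
n = log₂(22.727) ≈ 4.5064 half-lives, so t½ = 19.96/4.5064 ≈ 4.4293 days.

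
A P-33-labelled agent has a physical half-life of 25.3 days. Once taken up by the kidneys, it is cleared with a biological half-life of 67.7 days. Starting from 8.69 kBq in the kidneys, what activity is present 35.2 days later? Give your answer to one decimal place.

2.3 kBq

1/t_eff = 1/t_phys + 1/t_biol = 1/25.3 + 1/67.7 = 0.054297 per day.
t_eff = 25.3 × 67.7 / (25.3 + 67.7) ≈ 18.417 days.
Remaining = 8.69 × (1/2)^(35.2/18.417) = 8.69 × (1/2)^1.9112 ≈ 2.3103 kBq.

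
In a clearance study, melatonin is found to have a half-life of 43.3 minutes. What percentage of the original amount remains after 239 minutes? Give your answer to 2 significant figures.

n = 239/43.3 ≈ 5.5196 half-lives.
Fraction remaining = (1/2)^5.5196 ≈ 0.021798, i.e. 2.1798%.

2.2%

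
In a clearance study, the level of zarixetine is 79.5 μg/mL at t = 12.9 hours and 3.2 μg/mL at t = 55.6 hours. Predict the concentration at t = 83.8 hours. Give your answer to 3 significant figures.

0.383 μg/mL

Over Δt = 55.6 − 12.9 = 42.7 hours, the level fell by a factor of 79.5/3.2 ≈ 24.844.
n = log₂(24.844) ≈ 4.6348 half-lives, so t½ = 42.7/4.6348 ≈ 9.2129 hours.
From t = 55.6 to t = 83.8: 3.2 × (1/2)^((83.8−55.6)/9.2129) ≈ 0.38346 μg/mL.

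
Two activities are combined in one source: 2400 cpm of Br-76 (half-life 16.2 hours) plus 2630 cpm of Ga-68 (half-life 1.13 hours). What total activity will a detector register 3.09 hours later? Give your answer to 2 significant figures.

Br-76: 2400 × (1/2)^(3.09/16.2) = 2400 × (1/2)^0.19074 ≈ 2102.8 cpm.
Ga-68: 2630 × (1/2)^(3.09/1.13) = 2630 × (1/2)^2.7345 ≈ 395.17 cpm.
Total = 2102.8 + 395.17 ≈ 2497.9 cpm.

2500 cpm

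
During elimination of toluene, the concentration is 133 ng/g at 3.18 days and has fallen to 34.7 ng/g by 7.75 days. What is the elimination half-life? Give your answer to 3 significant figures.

2.36 days

Over Δt = 7.75 − 3.18 = 4.57 days, the level fell by a factor of 133/34.7 ≈ 3.8329.
n = log₂(3.8329) ≈ 1.9384 half-lives, so t½ = 4.57/1.9384 ≈ 2.3576 days.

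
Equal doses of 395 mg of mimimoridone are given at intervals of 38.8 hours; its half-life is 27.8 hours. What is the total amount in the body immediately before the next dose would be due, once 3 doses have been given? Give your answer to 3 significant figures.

229 mg

The 3 doses were given 116.4, 77.6, 38.8 hours ago.
Total = 395·(1/2)^(116.4/27.8) + 395·(1/2)^(77.6/27.8) + 395·(1/2)^(38.8/27.8)
      = 21.685 + 57.057 + 150.13 ≈ 228.87 mg.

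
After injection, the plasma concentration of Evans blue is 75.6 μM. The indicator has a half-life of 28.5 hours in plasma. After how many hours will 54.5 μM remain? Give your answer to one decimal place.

13.5 hours

Fraction remaining = 54.5/75.6 ≈ 0.7209.
n = log₂(75.6/54.5) = ln(1.3872)/ln 2 ≈ 0.47213 half-lives.
t = n × t½ = 0.47213 × 28.5 ≈ 13.456 hours.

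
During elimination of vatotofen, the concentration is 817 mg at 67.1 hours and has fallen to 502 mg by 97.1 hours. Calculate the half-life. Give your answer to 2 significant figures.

43 hours

Over Δt = 97.1 − 67.1 = 30 hours, the level fell by a factor of 817/502 ≈ 1.6275.
n = log₂(1.6275) ≈ 0.70265 half-lives, so t½ = 30/0.70265 ≈ 42.696 hours.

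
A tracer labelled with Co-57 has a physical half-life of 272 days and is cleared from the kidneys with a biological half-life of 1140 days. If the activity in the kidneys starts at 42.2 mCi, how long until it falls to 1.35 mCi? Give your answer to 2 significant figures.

1100 days

1/t_eff = 1/t_phys + 1/t_biol = 1/272 + 1/1140 = 0.0045537 per day.
t_eff = 272 × 1140 / (272 + 1140) ≈ 219.6 days.
n = log₂(42.2/1.35) ≈ 4.9662; t = 4.9662 × 219.6 ≈ 1090.6 days.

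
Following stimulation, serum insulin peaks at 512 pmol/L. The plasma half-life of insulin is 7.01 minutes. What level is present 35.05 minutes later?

16 pmol/L

Elapsed time is 5 half-lives (35.05/7.01).
Each half-life halves the amount: 512 × (1/2)^5 = 512/32 = 16 pmol/L.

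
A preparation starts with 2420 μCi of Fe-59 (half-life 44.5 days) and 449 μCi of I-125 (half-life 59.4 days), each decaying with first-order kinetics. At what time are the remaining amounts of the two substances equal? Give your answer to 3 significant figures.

Set 2420·(1/2)^(t/44.5) = 449·(1/2)^(t/59.4).
Taking log₂: log₂(2420/449) = t·(1/44.5 − 1/59.4).
log₂(5.3898) = 2.4302; 1/44.5 − 1/59.4 = 0.0056369.
t = 2.4302 / 0.0056369 ≈ 431.13 days.

431 days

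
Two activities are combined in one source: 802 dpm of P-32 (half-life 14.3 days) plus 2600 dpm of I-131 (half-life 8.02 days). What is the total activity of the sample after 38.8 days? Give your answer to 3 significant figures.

P-32: 802 × (1/2)^(38.8/14.3) = 802 × (1/2)^2.7133 ≈ 122.29 dpm.
I-131: 2600 × (1/2)^(38.8/8.02) = 2600 × (1/2)^4.8379 ≈ 90.911 dpm.
Total = 122.29 + 90.911 ≈ 213.2 dpm.

213 dpm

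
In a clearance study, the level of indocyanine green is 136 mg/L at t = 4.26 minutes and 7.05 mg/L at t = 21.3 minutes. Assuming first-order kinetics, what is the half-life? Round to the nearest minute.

Over Δt = 21.3 − 4.26 = 17.04 minutes, the level fell by a factor of 136/7.05 ≈ 19.291.
n = log₂(19.291) ≈ 4.2698 half-lives, so t½ = 17.04/4.2698 ≈ 3.9908 minutes.

4 minutes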